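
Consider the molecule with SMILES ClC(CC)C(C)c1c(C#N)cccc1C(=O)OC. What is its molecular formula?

C14H16ClNO2

Walk through each heavy atom and fill implicit hydrogens from standard valence (C 4, N 3, O 2, S 2, halogen 1); for lowercase aromatic atoms, an aromatic c carries 1 H when it has two neighbours and 0 H with three, and aromatic n carries 0 H:
  atom 1: Cl (halogen, monovalent) → 0 H
  atom 2: C, bond orders sum to 3 (valence 4) → 1 H
  atom 3: C, bond orders sum to 2 (valence 4) → 2 H
  atom 4: C, bond orders sum to 1 (valence 4) → 3 H
  atom 5: C, bond orders sum to 3 (valence 4) → 1 H
  atom 6: C, bond orders sum to 1 (valence 4) → 3 H
  atom 7: aromatic c, 3 neighbours → 0 H
  atom 8: aromatic c, 3 neighbours → 0 H
  atom 9: C, bond orders sum to 4 (valence 4) → 0 H
  atom 10: N, bond orders sum to 3 (valence 3) → 0 H
  atom 11: aromatic c, 2 neighbours → 1 H
  atom 12: aromatic c, 2 neighbours → 1 H
  atom 13: aromatic c, 2 neighbours → 1 H
  atom 14: aromatic c, 3 neighbours → 0 H
  atom 15: C, bond orders sum to 4 (valence 4) → 0 H
  atom 16: O, bond orders sum to 2 (valence 2) → 0 H
  atom 17: O, bond orders sum to 2 (valence 2) → 0 H
  atom 18: C, bond orders sum to 1 (valence 4) → 3 H
Totals → C:14, H:16, Cl:1, N:1, O:2.
In Hill order: C14H16ClNO2.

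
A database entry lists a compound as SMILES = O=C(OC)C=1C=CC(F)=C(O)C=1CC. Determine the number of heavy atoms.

Every atom symbol written in the SMILES (organic subset) is one heavy atom; implicit H are not written.
Heavy atoms by element → C:10, F:1, O:3.
Total: 14.

14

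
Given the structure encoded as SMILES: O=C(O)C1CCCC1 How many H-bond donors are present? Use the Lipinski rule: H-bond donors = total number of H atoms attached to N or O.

1

Donors: find every N or O and count the H atoms it carries.
  atom 1 (O): bond orders sum to 2 → 0 H
  atom 3 (O): bond orders sum to 1 → 1 H
Lipinski HBD = 1.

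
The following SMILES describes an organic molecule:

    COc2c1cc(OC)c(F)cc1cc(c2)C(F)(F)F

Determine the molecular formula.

C13H10F4O2

Walk through each heavy atom and fill implicit hydrogens from standard valence (C 4, N 3, O 2, S 2, halogen 1); for lowercase aromatic atoms, an aromatic c carries 1 H when it has two neighbours and 0 H with three, and aromatic n carries 0 H:
  atom 1: C, bond orders sum to 1 (valence 4) → 3 H
  atom 2: O, bond orders sum to 2 (valence 2) → 0 H
  atom 3: aromatic c, 3 neighbours → 0 H
  atom 4: aromatic c, 3 neighbours → 0 H
  atom 5: aromatic c, 2 neighbours → 1 H
  atom 6: aromatic c, 3 neighbours → 0 H
  atom 7: O, bond orders sum to 2 (valence 2) → 0 H
  atom 8: C, bond orders sum to 1 (valence 4) → 3 H
  atom 9: aromatic c, 3 neighbours → 0 H
  atom 10: F (halogen, monovalent) → 0 H
  atom 11: aromatic c, 2 neighbours → 1 H
  atom 12: aromatic c, 3 neighbours → 0 H
  atom 13: aromatic c, 2 neighbours → 1 H
  atom 14: aromatic c, 3 neighbours → 0 H
  atom 15: aromatic c, 2 neighbours → 1 H
  atom 16: C, bond orders sum to 4 (valence 4) → 0 H
  atom 17: F (halogen, monovalent) → 0 H
  atom 18: F (halogen, monovalent) → 0 H
  atom 19: F (halogen, monovalent) → 0 H
Totals → C:13, H:10, F:4, O:2.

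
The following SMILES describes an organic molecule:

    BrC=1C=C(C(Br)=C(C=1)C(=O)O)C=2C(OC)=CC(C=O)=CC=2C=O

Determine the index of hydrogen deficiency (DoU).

Molecular formula: C16H10Br2O5.
DoU = (2C + 2 + N − H − X) / 2, where X is the halogen count and O/S are ignored.
    = (2·16 + 2 + 0 − 10 − 2) / 2 = 22 / 2 = 11.

11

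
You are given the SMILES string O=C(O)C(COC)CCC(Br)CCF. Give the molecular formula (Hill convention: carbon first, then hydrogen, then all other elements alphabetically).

C9H16BrFO3

Walk through each heavy atom and fill implicit hydrogens from standard valence (C 4, N 3, O 2, S 2, halogen 1):
  atom 1: O, bond orders sum to 2 (valence 2) → 0 H
  atom 2: C, bond orders sum to 4 (valence 4) → 0 H
  atom 3: O, bond orders sum to 1 (valence 2) → 1 H
  atom 4: C, bond orders sum to 3 (valence 4) → 1 H
  atom 5: C, bond orders sum to 2 (valence 4) → 2 H
  atom 6: O, bond orders sum to 2 (valence 2) → 0 H
  atom 7: C, bond orders sum to 1 (valence 4) → 3 H
  atom 8: C, bond orders sum to 2 (valence 4) → 2 H
  atom 9: C, bond orders sum to 2 (valence 4) → 2 H
  atom 10: C, bond orders sum to 3 (valence 4) → 1 H
  atom 11: Br (halogen, monovalent) → 0 H
  atom 12: C, bond orders sum to 2 (valence 4) → 2 H
  atom 13: C, bond orders sum to 2 (valence 4) → 2 H
  atom 14: F (halogen, monovalent) → 0 H
Totals → C:9, H:16, Br:1, F:1, O:3.
In Hill order: C9H16BrFO3.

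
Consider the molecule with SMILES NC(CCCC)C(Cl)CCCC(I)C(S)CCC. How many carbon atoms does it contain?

Count every carbon token in the SMILES (each C, including those in ring-closure positions and inside branches).
Carbon count: 14.

14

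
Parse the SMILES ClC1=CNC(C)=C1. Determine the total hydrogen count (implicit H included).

Walk through each heavy atom and fill implicit hydrogens from standard valence (C 4, N 3, O 2, S 2, halogen 1):
  atom 1: Cl (halogen, monovalent) → 0 H
  atom 2: C, bond orders sum to 4 (valence 4) → 0 H
  atom 3: C, bond orders sum to 3 (valence 4) → 1 H
  atom 4: N, bond orders sum to 2 (valence 3) → 1 H
  atom 5: C, bond orders sum to 4 (valence 4) → 0 H
  atom 6: C, bond orders sum to 1 (valence 4) → 3 H
  atom 7: C, bond orders sum to 3 (valence 4) → 1 H
Total hydrogens: 6.

6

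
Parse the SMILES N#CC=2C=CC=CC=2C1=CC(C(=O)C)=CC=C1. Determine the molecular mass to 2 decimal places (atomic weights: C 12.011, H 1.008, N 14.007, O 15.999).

First, the molecular formula is C15H11NO (counting implicit H from valence).
  C: 15 × 12.011 = 180.165
  H: 11 × 1.008 = 11.088
  N: 1 × 14.007 = 14.007
  O: 1 × 15.999 = 15.999
Sum: 15×12.011 + 11×1.008 + 1×14.007 + 1×15.999 = 221.259 → 221.26 g/mol.

221.26 g/mol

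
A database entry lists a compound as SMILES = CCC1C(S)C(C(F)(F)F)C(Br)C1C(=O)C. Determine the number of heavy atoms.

Every atom symbol written in the SMILES (organic subset) is one heavy atom; implicit H are not written.
Heavy atoms by element → Br:1, C:10, F:3, O:1, S:1.
Total: 16.

16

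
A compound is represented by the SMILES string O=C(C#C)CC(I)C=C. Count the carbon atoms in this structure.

Count every carbon token in the SMILES (each C, including those in ring-closure positions and inside branches).
Carbon count: 7.

7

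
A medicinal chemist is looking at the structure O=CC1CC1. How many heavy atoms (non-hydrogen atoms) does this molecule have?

Every atom symbol written in the SMILES (organic subset) is one heavy atom; implicit H are not written.
Heavy atoms by element → C:4, O:1.
Total: 5.

5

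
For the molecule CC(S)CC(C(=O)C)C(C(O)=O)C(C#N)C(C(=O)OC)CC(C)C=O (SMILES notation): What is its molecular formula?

Walk through each heavy atom and fill implicit hydrogens from standard valence (C 4, N 3, O 2, S 2, halogen 1):
  atom 1: C, bond orders sum to 1 (valence 4) → 3 H
  atom 2: C, bond orders sum to 3 (valence 4) → 1 H
  atom 3: S, bond orders sum to 1 (valence 2) → 1 H
  atom 4: C, bond orders sum to 2 (valence 4) → 2 H
  atom 5: C, bond orders sum to 3 (valence 4) → 1 H
  atom 6: C, bond orders sum to 4 (valence 4) → 0 H
  atom 7: O, bond orders sum to 2 (valence 2) → 0 H
  atom 8: C, bond orders sum to 1 (valence 4) → 3 H
  atom 9: C, bond orders sum to 3 (valence 4) → 1 H
  atom 10: C, bond orders sum to 4 (valence 4) → 0 H
  atom 11: O, bond orders sum to 1 (valence 2) → 1 H
  atom 12: O, bond orders sum to 2 (valence 2) → 0 H
  atom 13: C, bond orders sum to 3 (valence 4) → 1 H
  atom 14: C, bond orders sum to 4 (valence 4) → 0 H
  atom 15: N, bond orders sum to 3 (valence 3) → 0 H
  atom 16: C, bond orders sum to 3 (valence 4) → 1 H
  atom 17: C, bond orders sum to 4 (valence 4) → 0 H
  atom 18: O, bond orders sum to 2 (valence 2) → 0 H
  atom 19: O, bond orders sum to 2 (valence 2) → 0 H
  atom 20: C, bond orders sum to 1 (valence 4) → 3 H
  atom 21: C, bond orders sum to 2 (valence 4) → 2 H
  atom 22: C, bond orders sum to 3 (valence 4) → 1 H
  atom 23: C, bond orders sum to 1 (valence 4) → 3 H
  atom 24: C, bond orders sum to 3 (valence 4) → 1 H
  atom 25: O, bond orders sum to 2 (valence 2) → 0 H
Totals → C:17, H:25, N:1, O:6, S:1.

C17H25NO6S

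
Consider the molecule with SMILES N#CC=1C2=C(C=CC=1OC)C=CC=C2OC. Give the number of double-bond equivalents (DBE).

9

Molecular formula: C13H11NO2.
DoU = (2C + 2 + N − H − X) / 2, where X is the halogen count and O/S are ignored.
    = (2·13 + 2 + 1 − 11 − 0) / 2 = 18 / 2 = 9.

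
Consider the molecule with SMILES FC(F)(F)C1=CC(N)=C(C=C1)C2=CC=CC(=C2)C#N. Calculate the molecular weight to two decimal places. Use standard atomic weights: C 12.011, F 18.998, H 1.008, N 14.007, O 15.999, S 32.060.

262.23 g/mol

First, the molecular formula is C14H9F3N2 (counting implicit H from valence).
  C: 14 × 12.011 = 168.154
  F: 3 × 18.998 = 56.994
  H: 9 × 1.008 = 9.072
  N: 2 × 14.007 = 28.014
Sum: 14×12.011 + 3×18.998 + 9×1.008 + 2×14.007 = 262.234 → 262.23 g/mol.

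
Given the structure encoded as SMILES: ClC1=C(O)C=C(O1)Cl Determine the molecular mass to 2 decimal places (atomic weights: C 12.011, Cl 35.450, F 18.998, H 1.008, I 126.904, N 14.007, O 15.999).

152.96 g/mol

First, the molecular formula is C4H2Cl2O2 (counting implicit H from valence).
  C: 4 × 12.011 = 48.044
  Cl: 2 × 35.450 = 70.900
  H: 2 × 1.008 = 2.016
  O: 2 × 15.999 = 31.998
Sum: 4×12.011 + 2×35.450 + 2×1.008 + 2×15.999 = 152.958 → 152.96 g/mol.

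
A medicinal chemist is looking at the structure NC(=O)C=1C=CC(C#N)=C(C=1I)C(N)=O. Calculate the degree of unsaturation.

8

Degree of unsaturation = (number of rings) + (number of π bonds).
Ring closures in the SMILES: 1.
π bonds: 5 double bonds (each 1 DoU), 1 triple bond (each 2 DoU) → 7 DoU from unsaturation.
Total DoU = 1 + 7 = 8.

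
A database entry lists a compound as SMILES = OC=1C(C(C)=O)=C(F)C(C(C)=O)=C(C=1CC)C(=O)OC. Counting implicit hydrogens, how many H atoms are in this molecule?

15

Walk through each heavy atom and fill implicit hydrogens from standard valence (C 4, N 3, O 2, S 2, halogen 1):
  atom 1: O, bond orders sum to 1 (valence 2) → 1 H
  atom 2: C, bond orders sum to 4 (valence 4) → 0 H
  atom 3: C, bond orders sum to 4 (valence 4) → 0 H
  atom 4: C, bond orders sum to 4 (valence 4) → 0 H
  atom 5: C, bond orders sum to 1 (valence 4) → 3 H
  atom 6: O, bond orders sum to 2 (valence 2) → 0 H
  atom 7: C, bond orders sum to 4 (valence 4) → 0 H
  atom 8: F (halogen, monovalent) → 0 H
  atom 9: C, bond orders sum to 4 (valence 4) → 0 H
  atom 10: C, bond orders sum to 4 (valence 4) → 0 H
  atom 11: C, bond orders sum to 1 (valence 4) → 3 H
  atom 12: O, bond orders sum to 2 (valence 2) → 0 H
  atom 13: C, bond orders sum to 4 (valence 4) → 0 H
  atom 14: C, bond orders sum to 4 (valence 4) → 0 H
  atom 15: C, bond orders sum to 2 (valence 4) → 2 H
  atom 16: C, bond orders sum to 1 (valence 4) → 3 H
  atom 17: C, bond orders sum to 4 (valence 4) → 0 H
  atom 18: O, bond orders sum to 2 (valence 2) → 0 H
  atom 19: O, bond orders sum to 2 (valence 2) → 0 H
  atom 20: C, bond orders sum to 1 (valence 4) → 3 H
Total hydrogens: 15.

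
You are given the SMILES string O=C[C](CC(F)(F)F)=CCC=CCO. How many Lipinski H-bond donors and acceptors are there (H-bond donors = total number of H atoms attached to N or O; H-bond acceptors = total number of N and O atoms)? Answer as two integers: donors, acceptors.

Donors: find every N or O and count the H atoms it carries.
  atom 1 (O): bond orders sum to 2 → 0 H
  atom 14 (O): bond orders sum to 1 → 1 H
Lipinski HBD = 1.
Acceptors: N atoms = 0, O atoms = 2 → HBA = 2.

1, 2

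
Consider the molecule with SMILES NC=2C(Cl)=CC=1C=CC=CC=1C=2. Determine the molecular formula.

Walk through each heavy atom and fill implicit hydrogens from standard valence (C 4, N 3, O 2, S 2, halogen 1):
  atom 1: N, bond orders sum to 1 (valence 3) → 2 H
  atom 2: C, bond orders sum to 4 (valence 4) → 0 H
  atom 3: C, bond orders sum to 4 (valence 4) → 0 H
  atom 4: Cl (halogen, monovalent) → 0 H
  atom 5: C, bond orders sum to 3 (valence 4) → 1 H
  atom 6: C, bond orders sum to 4 (valence 4) → 0 H
  atom 7: C, bond orders sum to 3 (valence 4) → 1 H
  atom 8: C, bond orders sum to 3 (valence 4) → 1 H
  atom 9: C, bond orders sum to 3 (valence 4) → 1 H
  atom 10: C, bond orders sum to 3 (valence 4) → 1 H
  atom 11: C, bond orders sum to 4 (valence 4) → 0 H
  atom 12: C, bond orders sum to 3 (valence 4) → 1 H
Totals → C:10, H:8, Cl:1, N:1.

C10H8ClN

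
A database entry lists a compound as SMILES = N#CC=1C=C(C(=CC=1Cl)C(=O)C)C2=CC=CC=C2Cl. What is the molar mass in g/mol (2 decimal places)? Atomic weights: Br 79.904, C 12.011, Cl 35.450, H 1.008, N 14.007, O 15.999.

First, the molecular formula is C15H9Cl2NO (counting implicit H from valence).
  C: 15 × 12.011 = 180.165
  Cl: 2 × 35.450 = 70.900
  H: 9 × 1.008 = 9.072
  N: 1 × 14.007 = 14.007
  O: 1 × 15.999 = 15.999
Sum: 15×12.011 + 2×35.450 + 9×1.008 + 1×14.007 + 1×15.999 = 290.143 → 290.14 g/mol.

290.14 g/mol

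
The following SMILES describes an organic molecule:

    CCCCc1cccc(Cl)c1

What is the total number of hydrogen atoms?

13

Walk through each heavy atom and fill implicit hydrogens from standard valence (C 4, N 3, O 2, S 2, halogen 1); for lowercase aromatic atoms, an aromatic c carries 1 H when it has two neighbours and 0 H with three, and aromatic n carries 0 H:
  atom 1: C, bond orders sum to 1 (valence 4) → 3 H
  atom 2: C, bond orders sum to 2 (valence 4) → 2 H
  atom 3: C, bond orders sum to 2 (valence 4) → 2 H
  atom 4: C, bond orders sum to 2 (valence 4) → 2 H
  atom 5: aromatic c, 3 neighbours → 0 H
  atom 6: aromatic c, 2 neighbours → 1 H
  atom 7: aromatic c, 2 neighbours → 1 H
  atom 8: aromatic c, 2 neighbours → 1 H
  atom 9: aromatic c, 3 neighbours → 0 H
  atom 10: Cl (halogen, monovalent) → 0 H
  atom 11: aromatic c, 2 neighbours → 1 H
Total hydrogens: 13.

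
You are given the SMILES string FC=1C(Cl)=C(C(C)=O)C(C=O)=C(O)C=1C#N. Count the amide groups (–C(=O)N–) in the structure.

0

Scan the SMILES for the amide motif — none present.
Groups that are present: 1 aldehyde, 1 hydroxyl, 1 ketone, 1 nitrile.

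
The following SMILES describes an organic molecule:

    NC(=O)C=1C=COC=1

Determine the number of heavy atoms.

8

Every atom symbol written in the SMILES (organic subset) is one heavy atom; implicit H are not written.
Heavy atoms by element → C:5, N:1, O:2.
Total: 8.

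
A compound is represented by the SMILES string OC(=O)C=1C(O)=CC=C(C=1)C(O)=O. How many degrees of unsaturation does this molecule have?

6

Molecular formula: C8H6O5.
DoU = (2C + 2 + N − H − X) / 2, where X is the halogen count and O/S are ignored.
    = (2·8 + 2 + 0 − 6 − 0) / 2 = 12 / 2 = 6.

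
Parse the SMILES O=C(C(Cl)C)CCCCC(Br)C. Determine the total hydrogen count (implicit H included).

16

Walk through each heavy atom and fill implicit hydrogens from standard valence (C 4, N 3, O 2, S 2, halogen 1):
  atom 1: O, bond orders sum to 2 (valence 2) → 0 H
  atom 2: C, bond orders sum to 4 (valence 4) → 0 H
  atom 3: C, bond orders sum to 3 (valence 4) → 1 H
  atom 4: Cl (halogen, monovalent) → 0 H
  atom 5: C, bond orders sum to 1 (valence 4) → 3 H
  atom 6: C, bond orders sum to 2 (valence 4) → 2 H
  atom 7: C, bond orders sum to 2 (valence 4) → 2 H
  atom 8: C, bond orders sum to 2 (valence 4) → 2 H
  atom 9: C, bond orders sum to 2 (valence 4) → 2 H
  atom 10: C, bond orders sum to 3 (valence 4) → 1 H
  atom 11: Br (halogen, monovalent) → 0 H
  atom 12: C, bond orders sum to 1 (valence 4) → 3 H
Total hydrogens: 16.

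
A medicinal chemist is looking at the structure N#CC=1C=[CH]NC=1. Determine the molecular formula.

C5H4N2

Walk through each heavy atom and fill implicit hydrogens from standard valence (C 4, N 3, O 2, S 2, halogen 1):
  atom 1: N, bond orders sum to 3 (valence 3) → 0 H
  atom 2: C, bond orders sum to 4 (valence 4) → 0 H
  atom 3: C, bond orders sum to 4 (valence 4) → 0 H
  atom 4: C, bond orders sum to 3 (valence 4) → 1 H
  atom 5: C with explicit H count 1
  atom 6: N, bond orders sum to 2 (valence 3) → 1 H
  atom 7: C, bond orders sum to 3 (valence 4) → 1 H
Totals → C:5, H:4, N:2.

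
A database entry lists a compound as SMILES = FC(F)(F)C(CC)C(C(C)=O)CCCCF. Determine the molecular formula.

C11H18F4O

Walk through each heavy atom and fill implicit hydrogens from standard valence (C 4, N 3, O 2, S 2, halogen 1):
  atom 1: F (halogen, monovalent) → 0 H
  atom 2: C, bond orders sum to 4 (valence 4) → 0 H
  atom 3: F (halogen, monovalent) → 0 H
  atom 4: F (halogen, monovalent) → 0 H
  atom 5: C, bond orders sum to 3 (valence 4) → 1 H
  atom 6: C, bond orders sum to 2 (valence 4) → 2 H
  atom 7: C, bond orders sum to 1 (valence 4) → 3 H
  atom 8: C, bond orders sum to 3 (valence 4) → 1 H
  atom 9: C, bond orders sum to 4 (valence 4) → 0 H
  atom 10: C, bond orders sum to 1 (valence 4) → 3 H
  atom 11: O, bond orders sum to 2 (valence 2) → 0 H
  atom 12: C, bond orders sum to 2 (valence 4) → 2 H
  atom 13: C, bond orders sum to 2 (valence 4) → 2 H
  atom 14: C, bond orders sum to 2 (valence 4) → 2 H
  atom 15: C, bond orders sum to 2 (valence 4) → 2 H
  atom 16: F (halogen, monovalent) → 0 H
Totals → C:11, H:18, F:4, O:1.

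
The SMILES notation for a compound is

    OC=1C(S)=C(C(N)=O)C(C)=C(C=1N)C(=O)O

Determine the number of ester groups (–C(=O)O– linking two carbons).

0

Scan the SMILES for the ester motif — none present.
Groups that are present: 1 amide, 1 carboxylic acid, 1 hydroxyl, 1 primary amine, 1 thiol.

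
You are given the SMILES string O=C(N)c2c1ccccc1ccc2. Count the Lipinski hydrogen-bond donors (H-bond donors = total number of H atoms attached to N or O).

2

Donors: find every N or O and count the H atoms it carries.
  atom 1 (O): bond orders sum to 2 → 0 H
  atom 3 (N): bond orders sum to 1 → 2 H
Lipinski HBD = 2.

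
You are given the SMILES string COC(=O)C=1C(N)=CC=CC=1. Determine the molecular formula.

C8H9NO2

Walk through each heavy atom and fill implicit hydrogens from standard valence (C 4, N 3, O 2, S 2, halogen 1):
  atom 1: C, bond orders sum to 1 (valence 4) → 3 H
  atom 2: O, bond orders sum to 2 (valence 2) → 0 H
  atom 3: C, bond orders sum to 4 (valence 4) → 0 H
  atom 4: O, bond orders sum to 2 (valence 2) → 0 H
  atom 5: C, bond orders sum to 4 (valence 4) → 0 H
  atom 6: C, bond orders sum to 4 (valence 4) → 0 H
  atom 7: N, bond orders sum to 1 (valence 3) → 2 H
  atom 8: C, bond orders sum to 3 (valence 4) → 1 H
  atom 9: C, bond orders sum to 3 (valence 4) → 1 H
  atom 10: C, bond orders sum to 3 (valence 4) → 1 H
  atom 11: C, bond orders sum to 3 (valence 4) → 1 H
Totals → C:8, H:9, N:1, O:2.
In Hill order: C8H9NO2.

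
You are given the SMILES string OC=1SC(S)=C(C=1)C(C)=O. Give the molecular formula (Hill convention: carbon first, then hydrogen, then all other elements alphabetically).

C6H6O2S2

Walk through each heavy atom and fill implicit hydrogens from standard valence (C 4, N 3, O 2, S 2, halogen 1):
  atom 1: O, bond orders sum to 1 (valence 2) → 1 H
  atom 2: C, bond orders sum to 4 (valence 4) → 0 H
  atom 3: S, bond orders sum to 2 (valence 2) → 0 H
  atom 4: C, bond orders sum to 4 (valence 4) → 0 H
  atom 5: S, bond orders sum to 1 (valence 2) → 1 H
  atom 6: C, bond orders sum to 4 (valence 4) → 0 H
  atom 7: C, bond orders sum to 3 (valence 4) → 1 H
  atom 8: C, bond orders sum to 4 (valence 4) → 0 H
  atom 9: C, bond orders sum to 1 (valence 4) → 3 H
  atom 10: O, bond orders sum to 2 (valence 2) → 0 H
Totals → C:6, H:6, O:2, S:2.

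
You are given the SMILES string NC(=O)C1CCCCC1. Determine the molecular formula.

Walk through each heavy atom and fill implicit hydrogens from standard valence (C 4, N 3, O 2, S 2, halogen 1):
  atom 1: N, bond orders sum to 1 (valence 3) → 2 H
  atom 2: C, bond orders sum to 4 (valence 4) → 0 H
  atom 3: O, bond orders sum to 2 (valence 2) → 0 H
  atom 4: C, bond orders sum to 3 (valence 4) → 1 H
  atom 5: C, bond orders sum to 2 (valence 4) → 2 H
  atom 6: C, bond orders sum to 2 (valence 4) → 2 H
  atom 7: C, bond orders sum to 2 (valence 4) → 2 H
  atom 8: C, bond orders sum to 2 (valence 4) → 2 H
  atom 9: C, bond orders sum to 2 (valence 4) → 2 H
Totals → C:7, H:13, N:1, O:1.
In Hill order: C7H13NO.

C7H13NO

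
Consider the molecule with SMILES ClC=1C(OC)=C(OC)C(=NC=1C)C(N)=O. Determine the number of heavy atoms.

Every atom symbol written in the SMILES (organic subset) is one heavy atom; implicit H are not written.
Heavy atoms by element → C:9, Cl:1, N:2, O:3.
Total: 15.

15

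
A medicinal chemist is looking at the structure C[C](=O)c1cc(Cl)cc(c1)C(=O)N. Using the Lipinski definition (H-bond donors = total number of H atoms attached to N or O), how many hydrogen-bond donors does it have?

Donors: find every N or O and count the H atoms it carries.
  atom 3 (O): bond orders sum to 2 → 0 H
  atom 12 (O): bond orders sum to 2 → 0 H
  atom 13 (N): bond orders sum to 1 → 2 H
Lipinski HBD = 2.

2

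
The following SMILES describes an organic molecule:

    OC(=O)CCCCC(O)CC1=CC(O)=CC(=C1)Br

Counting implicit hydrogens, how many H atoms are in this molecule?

Walk through each heavy atom and fill implicit hydrogens from standard valence (C 4, N 3, O 2, S 2, halogen 1):
  atom 1: O, bond orders sum to 1 (valence 2) → 1 H
  atom 2: C, bond orders sum to 4 (valence 4) → 0 H
  atom 3: O, bond orders sum to 2 (valence 2) → 0 H
  atom 4: C, bond orders sum to 2 (valence 4) → 2 H
  atom 5: C, bond orders sum to 2 (valence 4) → 2 H
  atom 6: C, bond orders sum to 2 (valence 4) → 2 H
  atom 7: C, bond orders sum to 2 (valence 4) → 2 H
  atom 8: C, bond orders sum to 3 (valence 4) → 1 H
  atom 9: O, bond orders sum to 1 (valence 2) → 1 H
  atom 10: C, bond orders sum to 2 (valence 4) → 2 H
  atom 11: C, bond orders sum to 4 (valence 4) → 0 H
  atom 12: C, bond orders sum to 3 (valence 4) → 1 H
  atom 13: C, bond orders sum to 4 (valence 4) → 0 H
  atom 14: O, bond orders sum to 1 (valence 2) → 1 H
  atom 15: C, bond orders sum to 3 (valence 4) → 1 H
  atom 16: C, bond orders sum to 4 (valence 4) → 0 H
  atom 17: C, bond orders sum to 3 (valence 4) → 1 H
  atom 18: Br (halogen, monovalent) → 0 H
Total hydrogens: 17.

17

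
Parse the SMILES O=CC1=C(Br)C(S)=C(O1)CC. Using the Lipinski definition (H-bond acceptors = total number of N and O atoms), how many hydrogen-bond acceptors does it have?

N atoms: 0; O atoms: 2.
Lipinski HBA = 0 + 2 = 2.

2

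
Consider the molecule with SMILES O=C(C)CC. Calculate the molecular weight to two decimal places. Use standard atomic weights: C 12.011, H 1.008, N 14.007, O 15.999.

72.11 g/mol

First, the molecular formula is C4H8O (counting implicit H from valence).
  C: 4 × 12.011 = 48.044
  H: 8 × 1.008 = 8.064
  O: 1 × 15.999 = 15.999
Sum: 4×12.011 + 8×1.008 + 1×15.999 = 72.107 → 72.11 g/mol.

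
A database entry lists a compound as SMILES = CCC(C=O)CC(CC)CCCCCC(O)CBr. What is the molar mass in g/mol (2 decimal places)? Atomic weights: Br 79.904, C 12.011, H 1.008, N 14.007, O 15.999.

321.30 g/mol

First, the molecular formula is C15H29BrO2 (counting implicit H from valence).
  Br: 1 × 79.904 = 79.904
  C: 15 × 12.011 = 180.165
  H: 29 × 1.008 = 29.232
  O: 2 × 15.999 = 31.998
Sum: 1×79.904 + 15×12.011 + 29×1.008 + 2×15.999 = 321.299 → 321.30 g/mol.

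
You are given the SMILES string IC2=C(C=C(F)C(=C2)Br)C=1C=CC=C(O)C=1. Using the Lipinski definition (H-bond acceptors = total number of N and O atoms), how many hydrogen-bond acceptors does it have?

N atoms: 0; O atoms: 1.
Lipinski HBA = 0 + 1 = 1.

1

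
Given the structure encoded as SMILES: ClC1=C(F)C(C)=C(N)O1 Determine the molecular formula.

Walk through each heavy atom and fill implicit hydrogens from standard valence (C 4, N 3, O 2, S 2, halogen 1):
  atom 1: Cl (halogen, monovalent) → 0 H
  atom 2: C, bond orders sum to 4 (valence 4) → 0 H
  atom 3: C, bond orders sum to 4 (valence 4) → 0 H
  atom 4: F (halogen, monovalent) → 0 H
  atom 5: C, bond orders sum to 4 (valence 4) → 0 H
  atom 6: C, bond orders sum to 1 (valence 4) → 3 H
  atom 7: C, bond orders sum to 4 (valence 4) → 0 H
  atom 8: N, bond orders sum to 1 (valence 3) → 2 H
  atom 9: O, bond orders sum to 2 (valence 2) → 0 H
Totals → C:5, H:5, Cl:1, F:1, N:1, O:1.
In Hill order: C5H5ClFNO.

C5H5ClFNO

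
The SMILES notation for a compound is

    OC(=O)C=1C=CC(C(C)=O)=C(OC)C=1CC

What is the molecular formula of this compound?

Walk through each heavy atom and fill implicit hydrogens from standard valence (C 4, N 3, O 2, S 2, halogen 1):
  atom 1: O, bond orders sum to 1 (valence 2) → 1 H
  atom 2: C, bond orders sum to 4 (valence 4) → 0 H
  atom 3: O, bond orders sum to 2 (valence 2) → 0 H
  atom 4: C, bond orders sum to 4 (valence 4) → 0 H
  atom 5: C, bond orders sum to 3 (valence 4) → 1 H
  atom 6: C, bond orders sum to 3 (valence 4) → 1 H
  atom 7: C, bond orders sum to 4 (valence 4) → 0 H
  atom 8: C, bond orders sum to 4 (valence 4) → 0 H
  atom 9: C, bond orders sum to 1 (valence 4) → 3 H
  atom 10: O, bond orders sum to 2 (valence 2) → 0 H
  atom 11: C, bond orders sum to 4 (valence 4) → 0 H
  atom 12: O, bond orders sum to 2 (valence 2) → 0 H
  atom 13: C, bond orders sum to 1 (valence 4) → 3 H
  atom 14: C, bond orders sum to 4 (valence 4) → 0 H
  atom 15: C, bond orders sum to 2 (valence 4) → 2 H
  atom 16: C, bond orders sum to 1 (valence 4) → 3 H
Totals → C:12, H:14, O:4.

C12H14O4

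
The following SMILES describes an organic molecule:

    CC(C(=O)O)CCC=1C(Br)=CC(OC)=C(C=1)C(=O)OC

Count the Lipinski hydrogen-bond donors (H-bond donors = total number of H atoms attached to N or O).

1

Donors: find every N or O and count the H atoms it carries.
  atom 4 (O): bond orders sum to 2 → 0 H
  atom 5 (O): bond orders sum to 1 → 1 H
  atom 13 (O): bond orders sum to 2 → 0 H
  atom 18 (O): bond orders sum to 2 → 0 H
  atom 19 (O): bond orders sum to 2 → 0 H
Lipinski HBD = 1.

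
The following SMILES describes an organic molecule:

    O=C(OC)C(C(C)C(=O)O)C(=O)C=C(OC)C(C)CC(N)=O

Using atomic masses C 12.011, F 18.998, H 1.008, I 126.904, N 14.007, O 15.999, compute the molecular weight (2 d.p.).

First, the molecular formula is C14H21NO7 (counting implicit H from valence).
  C: 14 × 12.011 = 168.154
  H: 21 × 1.008 = 21.168
  N: 1 × 14.007 = 14.007
  O: 7 × 15.999 = 111.993
Sum: 14×12.011 + 21×1.008 + 1×14.007 + 7×15.999 = 315.322 → 315.32 g/mol.

315.32 g/mol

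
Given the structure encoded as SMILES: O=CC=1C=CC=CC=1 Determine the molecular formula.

C7H6O

Walk through each heavy atom and fill implicit hydrogens from standard valence (C 4, N 3, O 2, S 2, halogen 1):
  atom 1: O, bond orders sum to 2 (valence 2) → 0 H
  atom 2: C, bond orders sum to 3 (valence 4) → 1 H
  atom 3: C, bond orders sum to 4 (valence 4) → 0 H
  atom 4: C, bond orders sum to 3 (valence 4) → 1 H
  atom 5: C, bond orders sum to 3 (valence 4) → 1 H
  atom 6: C, bond orders sum to 3 (valence 4) → 1 H
  atom 7: C, bond orders sum to 3 (valence 4) → 1 H
  atom 8: C, bond orders sum to 3 (valence 4) → 1 H
Totals → C:7, H:6, O:1.
In Hill order: C7H6O.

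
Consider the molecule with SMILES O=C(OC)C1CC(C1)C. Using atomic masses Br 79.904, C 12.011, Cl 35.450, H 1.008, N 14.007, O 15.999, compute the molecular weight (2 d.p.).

128.17 g/mol

First, the molecular formula is C7H12O2 (counting implicit H from valence).
  C: 7 × 12.011 = 84.077
  H: 12 × 1.008 = 12.096
  O: 2 × 15.999 = 31.998
Sum: 7×12.011 + 12×1.008 + 2×15.999 = 128.171 → 128.17 g/mol.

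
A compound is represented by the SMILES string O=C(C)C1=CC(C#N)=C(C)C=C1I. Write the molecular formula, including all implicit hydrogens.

C10H8INO

Walk through each heavy atom and fill implicit hydrogens from standard valence (C 4, N 3, O 2, S 2, halogen 1):
  atom 1: O, bond orders sum to 2 (valence 2) → 0 H
  atom 2: C, bond orders sum to 4 (valence 4) → 0 H
  atom 3: C, bond orders sum to 1 (valence 4) → 3 H
  atom 4: C, bond orders sum to 4 (valence 4) → 0 H
  atom 5: C, bond orders sum to 3 (valence 4) → 1 H
  atom 6: C, bond orders sum to 4 (valence 4) → 0 H
  atom 7: C, bond orders sum to 4 (valence 4) → 0 H
  atom 8: N, bond orders sum to 3 (valence 3) → 0 H
  atom 9: C, bond orders sum to 4 (valence 4) → 0 H
  atom 10: C, bond orders sum to 1 (valence 4) → 3 H
  atom 11: C, bond orders sum to 3 (valence 4) → 1 H
  atom 12: C, bond orders sum to 4 (valence 4) → 0 H
  atom 13: I (halogen, monovalent) → 0 H
Totals → C:10, H:8, I:1, N:1, O:1.
In Hill order: C10H8INO.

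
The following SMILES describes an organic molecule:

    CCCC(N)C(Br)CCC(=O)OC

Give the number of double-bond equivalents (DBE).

1

Molecular formula: C9H18BrNO2.
DoU = (2C + 2 + N − H − X) / 2, where X is the halogen count and O/S are ignored.
    = (2·9 + 2 + 1 − 18 − 1) / 2 = 2 / 2 = 1.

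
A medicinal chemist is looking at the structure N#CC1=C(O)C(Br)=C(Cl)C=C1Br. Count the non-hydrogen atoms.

Every atom symbol written in the SMILES (organic subset) is one heavy atom; implicit H are not written.
Heavy atoms by element → Br:2, C:7, Cl:1, N:1, O:1.
Total: 12.

12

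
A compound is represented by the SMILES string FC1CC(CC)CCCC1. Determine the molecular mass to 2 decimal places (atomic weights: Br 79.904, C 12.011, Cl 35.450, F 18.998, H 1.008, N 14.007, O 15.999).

144.23 g/mol

First, the molecular formula is C9H17F (counting implicit H from valence).
  C: 9 × 12.011 = 108.099
  F: 1 × 18.998 = 18.998
  H: 17 × 1.008 = 17.136
Sum: 9×12.011 + 1×18.998 + 17×1.008 = 144.233 → 144.23 g/mol.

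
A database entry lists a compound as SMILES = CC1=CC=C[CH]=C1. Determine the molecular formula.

C7H8

Walk through each heavy atom and fill implicit hydrogens from standard valence (C 4, N 3, O 2, S 2, halogen 1):
  atom 1: C, bond orders sum to 1 (valence 4) → 3 H
  atom 2: C, bond orders sum to 4 (valence 4) → 0 H
  atom 3: C, bond orders sum to 3 (valence 4) → 1 H
  atom 4: C, bond orders sum to 3 (valence 4) → 1 H
  atom 5: C, bond orders sum to 3 (valence 4) → 1 H
  atom 6: C with explicit H count 1
  atom 7: C, bond orders sum to 3 (valence 4) → 1 H
Totals → C:7, H:8.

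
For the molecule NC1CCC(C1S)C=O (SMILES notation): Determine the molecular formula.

C6H11NOS

Walk through each heavy atom and fill implicit hydrogens from standard valence (C 4, N 3, O 2, S 2, halogen 1):
  atom 1: N, bond orders sum to 1 (valence 3) → 2 H
  atom 2: C, bond orders sum to 3 (valence 4) → 1 H
  atom 3: C, bond orders sum to 2 (valence 4) → 2 H
  atom 4: C, bond orders sum to 2 (valence 4) → 2 H
  atom 5: C, bond orders sum to 3 (valence 4) → 1 H
  atom 6: C, bond orders sum to 3 (valence 4) → 1 H
  atom 7: S, bond orders sum to 1 (valence 2) → 1 H
  atom 8: C, bond orders sum to 3 (valence 4) → 1 H
  atom 9: O, bond orders sum to 2 (valence 2) → 0 H
Totals → C:6, H:11, N:1, O:1, S:1.
In Hill order: C6H11NOS.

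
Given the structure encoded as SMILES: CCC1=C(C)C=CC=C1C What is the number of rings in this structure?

1

In SMILES, each pair of matching ring-closure digits denotes one ring-closing bond; the number of such bonds equals the number of independent rings.
Ring-closure bonds here: 1.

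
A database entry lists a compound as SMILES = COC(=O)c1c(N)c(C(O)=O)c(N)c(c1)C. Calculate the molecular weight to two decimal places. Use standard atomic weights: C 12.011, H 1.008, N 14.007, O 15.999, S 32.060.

224.22 g/mol

First, the molecular formula is C10H12N2O4 (counting implicit H from valence).
  C: 10 × 12.011 = 120.110
  H: 12 × 1.008 = 12.096
  N: 2 × 14.007 = 28.014
  O: 4 × 15.999 = 63.996
Sum: 10×12.011 + 12×1.008 + 2×14.007 + 4×15.999 = 224.216 → 224.22 g/mol.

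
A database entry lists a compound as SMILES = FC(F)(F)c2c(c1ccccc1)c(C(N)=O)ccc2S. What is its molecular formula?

Walk through each heavy atom and fill implicit hydrogens from standard valence (C 4, N 3, O 2, S 2, halogen 1); for lowercase aromatic atoms, an aromatic c carries 1 H when it has two neighbours and 0 H with three, and aromatic n carries 0 H:
  atom 1: F (halogen, monovalent) → 0 H
  atom 2: C, bond orders sum to 4 (valence 4) → 0 H
  atom 3: F (halogen, monovalent) → 0 H
  atom 4: F (halogen, monovalent) → 0 H
  atom 5: aromatic c, 3 neighbours → 0 H
  atom 6: aromatic c, 3 neighbours → 0 H
  atom 7: aromatic c, 3 neighbours → 0 H
  atom 8: aromatic c, 2 neighbours → 1 H
  atom 9: aromatic c, 2 neighbours → 1 H
  atom 10: aromatic c, 2 neighbours → 1 H
  atom 11: aromatic c, 2 neighbours → 1 H
  atom 12: aromatic c, 2 neighbours → 1 H
  atom 13: aromatic c, 3 neighbours → 0 H
  atom 14: C, bond orders sum to 4 (valence 4) → 0 H
  atom 15: N, bond orders sum to 1 (valence 3) → 2 H
  atom 16: O, bond orders sum to 2 (valence 2) → 0 H
  atom 17: aromatic c, 2 neighbours → 1 H
  atom 18: aromatic c, 2 neighbours → 1 H
  atom 19: aromatic c, 3 neighbours → 0 H
  atom 20: S, bond orders sum to 1 (valence 2) → 1 H
Totals → C:14, H:10, F:3, N:1, O:1, S:1.
In Hill order: C14H10F3NOS.

C14H10F3NOS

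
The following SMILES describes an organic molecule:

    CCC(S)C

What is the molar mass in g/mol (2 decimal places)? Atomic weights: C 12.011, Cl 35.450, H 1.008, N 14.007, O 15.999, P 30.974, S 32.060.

First, the molecular formula is C4H10S (counting implicit H from valence).
  C: 4 × 12.011 = 48.044
  H: 10 × 1.008 = 10.080
  S: 1 × 32.060 = 32.060
Sum: 4×12.011 + 10×1.008 + 1×32.060 = 90.184 → 90.18 g/mol.

90.18 g/mol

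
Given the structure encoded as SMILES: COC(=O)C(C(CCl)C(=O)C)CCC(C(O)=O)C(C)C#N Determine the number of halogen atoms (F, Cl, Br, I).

Halogen atoms appear at heavy-atom position 8 (1×Cl).
Other groups present: 1 carboxylic acid, 1 ester, 1 ketone, 1 nitrile.
Halogen count: 1.

1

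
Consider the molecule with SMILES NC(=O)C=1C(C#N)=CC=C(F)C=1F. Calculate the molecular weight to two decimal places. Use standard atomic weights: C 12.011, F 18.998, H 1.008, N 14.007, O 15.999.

182.13 g/mol

First, the molecular formula is C8H4F2N2O (counting implicit H from valence).
  C: 8 × 12.011 = 96.088
  F: 2 × 18.998 = 37.996
  H: 4 × 1.008 = 4.032
  N: 2 × 14.007 = 28.014
  O: 1 × 15.999 = 15.999
Sum: 8×12.011 + 2×18.998 + 4×1.008 + 2×14.007 + 1×15.999 = 182.129 → 182.13 g/mol.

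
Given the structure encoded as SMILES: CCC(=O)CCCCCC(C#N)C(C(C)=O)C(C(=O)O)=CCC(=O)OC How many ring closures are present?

In SMILES, each pair of matching ring-closure digits denotes one ring-closing bond; the number of such bonds equals the number of independent rings.
Ring-closure bonds here: 0.

0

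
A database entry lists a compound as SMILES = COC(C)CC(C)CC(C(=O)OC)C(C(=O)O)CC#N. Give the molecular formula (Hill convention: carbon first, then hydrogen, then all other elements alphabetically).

C14H23NO5

Walk through each heavy atom and fill implicit hydrogens from standard valence (C 4, N 3, O 2, S 2, halogen 1):
  atom 1: C, bond orders sum to 1 (valence 4) → 3 H
  atom 2: O, bond orders sum to 2 (valence 2) → 0 H
  atom 3: C, bond orders sum to 3 (valence 4) → 1 H
  atom 4: C, bond orders sum to 1 (valence 4) → 3 H
  atom 5: C, bond orders sum to 2 (valence 4) → 2 H
  atom 6: C, bond orders sum to 3 (valence 4) → 1 H
  atom 7: C, bond orders sum to 1 (valence 4) → 3 H
  atom 8: C, bond orders sum to 2 (valence 4) → 2 H
  atom 9: C, bond orders sum to 3 (valence 4) → 1 H
  atom 10: C, bond orders sum to 4 (valence 4) → 0 H
  atom 11: O, bond orders sum to 2 (valence 2) → 0 H
  atom 12: O, bond orders sum to 2 (valence 2) → 0 H
  atom 13: C, bond orders sum to 1 (valence 4) → 3 H
  atom 14: C, bond orders sum to 3 (valence 4) → 1 H
  atom 15: C, bond orders sum to 4 (valence 4) → 0 H
  atom 16: O, bond orders sum to 2 (valence 2) → 0 H
  atom 17: O, bond orders sum to 1 (valence 2) → 1 H
  atom 18: C, bond orders sum to 2 (valence 4) → 2 H
  atom 19: C, bond orders sum to 4 (valence 4) → 0 H
  atom 20: N, bond orders sum to 3 (valence 3) → 0 H
Totals → C:14, H:23, N:1, O:5.
In Hill order: C14H23NO5.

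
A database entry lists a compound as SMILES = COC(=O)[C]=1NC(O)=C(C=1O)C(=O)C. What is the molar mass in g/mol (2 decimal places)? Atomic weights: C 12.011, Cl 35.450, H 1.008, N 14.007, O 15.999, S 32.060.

199.16 g/mol

First, the molecular formula is C8H9NO5 (counting implicit H from valence).
  C: 8 × 12.011 = 96.088
  H: 9 × 1.008 = 9.072
  N: 1 × 14.007 = 14.007
  O: 5 × 15.999 = 79.995
Sum: 8×12.011 + 9×1.008 + 1×14.007 + 5×15.999 = 199.162 → 199.16 g/mol.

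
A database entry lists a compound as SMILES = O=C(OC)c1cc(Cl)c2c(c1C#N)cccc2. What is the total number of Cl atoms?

1

Scan the SMILES for Cl atoms (remember two-letter symbols like Cl and Br are single atoms).
Chlorine count: 1.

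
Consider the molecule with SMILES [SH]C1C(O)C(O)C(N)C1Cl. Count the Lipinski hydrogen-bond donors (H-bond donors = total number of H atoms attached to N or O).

Donors: find every N or O and count the H atoms it carries.
  atom 4 (O): bond orders sum to 1 → 1 H
  atom 6 (O): bond orders sum to 1 → 1 H
  atom 8 (N): bond orders sum to 1 → 2 H
Lipinski HBD = 4.

4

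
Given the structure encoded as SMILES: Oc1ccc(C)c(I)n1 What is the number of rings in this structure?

In SMILES, each pair of matching ring-closure digits denotes one ring-closing bond; the number of such bonds equals the number of independent rings.
Ring-closure bonds here: 1.

1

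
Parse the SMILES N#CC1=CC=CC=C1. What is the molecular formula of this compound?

C7H5N

Walk through each heavy atom and fill implicit hydrogens from standard valence (C 4, N 3, O 2, S 2, halogen 1):
  atom 1: N, bond orders sum to 3 (valence 3) → 0 H
  atom 2: C, bond orders sum to 4 (valence 4) → 0 H
  atom 3: C, bond orders sum to 4 (valence 4) → 0 H
  atom 4: C, bond orders sum to 3 (valence 4) → 1 H
  atom 5: C, bond orders sum to 3 (valence 4) → 1 H
  atom 6: C, bond orders sum to 3 (valence 4) → 1 H
  atom 7: C, bond orders sum to 3 (valence 4) → 1 H
  atom 8: C, bond orders sum to 3 (valence 4) → 1 H
Totals → C:7, H:5, N:1.
In Hill order: C7H5N.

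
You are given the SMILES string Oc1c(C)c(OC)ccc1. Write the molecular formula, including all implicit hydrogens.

Walk through each heavy atom and fill implicit hydrogens from standard valence (C 4, N 3, O 2, S 2, halogen 1); for lowercase aromatic atoms, an aromatic c carries 1 H when it has two neighbours and 0 H with three, and aromatic n carries 0 H:
  atom 1: O, bond orders sum to 1 (valence 2) → 1 H
  atom 2: aromatic c, 3 neighbours → 0 H
  atom 3: aromatic c, 3 neighbours → 0 H
  atom 4: C, bond orders sum to 1 (valence 4) → 3 H
  atom 5: aromatic c, 3 neighbours → 0 H
  atom 6: O, bond orders sum to 2 (valence 2) → 0 H
  atom 7: C, bond orders sum to 1 (valence 4) → 3 H
  atom 8: aromatic c, 2 neighbours → 1 H
  atom 9: aromatic c, 2 neighbours → 1 H
  atom 10: aromatic c, 2 neighbours → 1 H
Totals → C:8, H:10, O:2.

C8H10O2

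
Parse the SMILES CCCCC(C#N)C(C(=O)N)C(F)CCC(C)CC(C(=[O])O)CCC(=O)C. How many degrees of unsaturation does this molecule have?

5

Molecular formula: C20H33FN2O4.
DoU = (2C + 2 + N − H − X) / 2, where X is the halogen count and O/S are ignored.
    = (2·20 + 2 + 2 − 33 − 1) / 2 = 10 / 2 = 5.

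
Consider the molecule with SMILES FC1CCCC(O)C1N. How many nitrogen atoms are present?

Scan the SMILES for N atoms (remember two-letter symbols like Cl and Br are single atoms).
Nitrogen count: 1.

1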